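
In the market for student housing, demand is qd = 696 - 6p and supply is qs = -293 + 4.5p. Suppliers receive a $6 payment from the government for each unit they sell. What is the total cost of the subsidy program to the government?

Government cost = 6144/7

Pre-subsidy: 696 - 6p = -293 + 4.5p gives p* = 1978/21, q* = 916/7.
With the subsidy, sellers receive ps = pb + 6 for each unit, where pb is the price buyers pay.
Supply in terms of pb becomes qs = -293 + 4.5(pb + 6) = -266 + 4.5pb. Setting this equal to demand: 696 - 6pb = -266 + 4.5pb, so pb = 1924/21.
Sellers receive ps = 1924/21 + 6 = 2050/21; q' = 696 − 6·(1924/21) = 1024/7.
Government outlay = subsidy × quantity = 6 × 1024/7 = 6144/7.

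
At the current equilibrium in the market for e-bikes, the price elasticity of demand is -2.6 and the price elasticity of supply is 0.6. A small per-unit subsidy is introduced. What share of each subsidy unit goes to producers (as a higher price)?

For a small subsidy around the equilibrium, the benefit split depends on the relative slopes, which at a point are proportional to the elasticities.
Buyer share = εs/(εs + |εd|) = 0.6/(0.6 + 2.6) = 0.1875; seller share = |εd|/(εs + |εd|) = 0.8125.
So producers capture 0.8125 of the subsidy.

Producer share = 0.8125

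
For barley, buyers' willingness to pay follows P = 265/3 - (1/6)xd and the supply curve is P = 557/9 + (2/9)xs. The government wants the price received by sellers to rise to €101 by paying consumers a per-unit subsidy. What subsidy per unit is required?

Required subsidy s = €42 per unit

At a seller price of 101, quantity supplied is -278.5 + 4.5·101 = 176.
Buyers absorb 176 only when they pay Pb = 265/3 − (1/6)·176 = 59.
s = Ps − Pb = 101 − 59 = 42.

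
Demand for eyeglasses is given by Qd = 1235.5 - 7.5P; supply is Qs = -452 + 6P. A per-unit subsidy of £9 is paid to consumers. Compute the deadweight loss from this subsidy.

Deadweight loss = £135

Pre-subsidy: 1235.5 - 7.5P = -452 + 6P gives P* = 125, Q* = 298.
With the rebate, buyers effectively pay Pb = Ps − 9, where Ps is the price sellers receive.
Demand in terms of Ps becomes Qd = 1235.5 − 7.5(Ps − 9) = 1303 - 7.5Ps. Setting this equal to supply: 1303 - 7.5Ps = -452 + 6Ps, so Ps = 130.
Buyers pay Pb = 130 − 9 = 121; Q' = -452 + 6·130 = 328.
The subsidy expands output by 328 − 298 = 30 past the efficient level; on those units the gap between marginal cost and willingness to pay runs from 0 up to 9.
DWL = ½ × 9 × 30 = 135.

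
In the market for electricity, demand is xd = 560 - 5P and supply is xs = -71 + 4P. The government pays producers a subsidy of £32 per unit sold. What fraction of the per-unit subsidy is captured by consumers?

Consumer share = 4/9

Pre-subsidy: 560 - 5P = -71 + 4P gives P* = 631/9, x* = 1885/9.
With the subsidy, sellers receive Ps = Pb + 32 for each unit, where Pb is the price buyers pay.
Supply in terms of Pb becomes xs = -71 + 4(Pb + 32) = 57 + 4Pb. Setting this equal to demand: 560 - 5Pb = 57 + 4Pb, so Pb = 503/9.
Sellers receive Ps = 503/9 + 32 = 791/9; x' = 560 − 5·(503/9) = 2525/9.
Buyers' price falls by P* − Pb = 631/9 − 503/9 = 128/9; sellers' price rises by Ps − P* = 791/9 − 631/9 = 160/9.
So consumers capture (128/9)/32 = 4/9 of each unit of subsidy.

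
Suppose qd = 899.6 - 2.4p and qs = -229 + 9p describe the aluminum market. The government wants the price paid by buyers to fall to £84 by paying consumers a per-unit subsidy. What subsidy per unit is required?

Required subsidy s = £19 per unit

At a buyer price of 84, quantity demanded is 899.6 − 2.4·84 = 698.
Sellers supply 698 only when they receive ps with -229 + 9·ps = 698, i.e. ps = 103.
s = ps − pb = 103 − 84 = 19.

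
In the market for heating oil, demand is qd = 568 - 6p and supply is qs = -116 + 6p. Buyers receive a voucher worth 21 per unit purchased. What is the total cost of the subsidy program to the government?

Pre-subsidy: 568 - 6p = -116 + 6p gives p* = 57, q* = 226.
With the rebate, buyers effectively pay pb = ps − 21, where ps is the price sellers receive.
Demand in terms of ps becomes qd = 568 − 6(ps − 21) = 694 - 6ps. Setting this equal to supply: 694 - 6ps = -116 + 6ps, so ps = 67.5.
Buyers pay pb = 67.5 − 21 = 46.5; q' = -116 + 6·67.5 = 289.
Government outlay = subsidy × quantity = 21 × 289 = 6069.

Government cost = 6069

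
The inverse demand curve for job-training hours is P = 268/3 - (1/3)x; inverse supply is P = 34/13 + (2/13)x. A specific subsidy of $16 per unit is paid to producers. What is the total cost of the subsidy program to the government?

Pre-subsidy: 268/3 - (1/3)x = 34/13 + (2/13)x gives x* = 178 and P* = 30.
With the subsidy, sellers receive Ps = Pb + 16 for each unit, where Pb is the price buyers pay.
On the curves, Pb = 268/3 - (1/3)x and Ps = 34/13 + (2/13)x; the wedge Ps − Pb = 16 gives 34/13 + (2/13)x − (268/3 - (1/3)x) = 16, so x' = 4006/19.
Then Pb = 268/3 − (1/3)·(4006/19) = 362/19 and Ps = 34/13 + (2/13)·(4006/19) = 666/19.
Government outlay = subsidy × quantity = 16 × 4006/19 = 64096/19.

Government cost = 64096/19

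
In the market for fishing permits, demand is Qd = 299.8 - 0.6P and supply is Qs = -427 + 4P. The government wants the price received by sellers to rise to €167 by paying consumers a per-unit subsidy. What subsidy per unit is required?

At a seller price of 167, quantity supplied is -427 + 4·167 = 241.
Buyers absorb 241 only when they pay Pb with 299.8 − 0.6·Pb = 241, i.e. Pb = 98.
s = Ps − Pb = 167 − 98 = 69.

Required subsidy s = €69 per unit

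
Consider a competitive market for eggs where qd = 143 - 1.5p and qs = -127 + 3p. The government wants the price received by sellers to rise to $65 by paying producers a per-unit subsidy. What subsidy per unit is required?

At a seller price of 65, quantity supplied is -127 + 3·65 = 68.
Buyers absorb 68 only when they pay pb with 143 − 1.5·pb = 68, i.e. pb = 50.
s = ps − pb = 65 − 50 = 15.

Required subsidy s = $15 per unit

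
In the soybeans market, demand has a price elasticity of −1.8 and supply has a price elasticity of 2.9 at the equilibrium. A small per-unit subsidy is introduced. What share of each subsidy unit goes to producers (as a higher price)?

Producer share = 18/47

For a small subsidy around the equilibrium, the benefit split depends on the relative slopes, which at a point are proportional to the elasticities.
Buyer share = εs/(εs + |εd|) = 2.9/(2.9 + 1.8) = 29/47; seller share = |εd|/(εs + |εd|) = 18/47.
So producers capture 18/47 of the subsidy.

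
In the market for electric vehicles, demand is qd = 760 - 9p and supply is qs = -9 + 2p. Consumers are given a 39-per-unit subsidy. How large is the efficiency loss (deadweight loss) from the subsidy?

Pre-subsidy: 760 - 9p = -9 + 2p gives p* = 769/11, q* = 1439/11.
With the rebate, buyers effectively pay pb = ps − 39, where ps is the price sellers receive.
Demand in terms of ps becomes qd = 760 − 9(ps − 39) = 1111 - 9ps. Setting this equal to supply: 1111 - 9ps = -9 + 2ps, so ps = 1120/11.
Buyers pay pb = 1120/11 − 39 = 691/11; q' = -9 + 2·(1120/11) = 2141/11.
The subsidy expands output by 2141/11 − 1439/11 = 702/11 past the efficient level; on those units the gap between marginal cost and willingness to pay runs from 0 up to 39.
DWL = ½ × 39 × 702/11 = 13689/11.

Deadweight loss = 13689/11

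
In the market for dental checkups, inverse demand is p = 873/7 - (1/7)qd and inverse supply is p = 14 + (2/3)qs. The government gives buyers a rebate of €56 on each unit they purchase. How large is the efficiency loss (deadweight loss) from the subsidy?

Pre-subsidy: 873/7 - (1/7)q = 14 + (2/3)q gives q* = 2325/17 and p* = 1788/17.
With the rebate, buyers effectively pay pb = ps − 56, where ps is the price sellers receive.
On the curves, pb = 873/7 - (1/7)q and ps = 14 + (2/3)q; the wedge ps − pb = 56 gives 14 + (2/3)q − (873/7 - (1/7)q) = 56, so q' = 3501/17.
Then pb = 873/7 − (1/7)·(3501/17) = 1620/17 and ps = 14 + (2/3)·(3501/17) = 2572/17.
The subsidy expands output by 3501/17 − 2325/17 = 1176/17 past the efficient level; on those units the gap between marginal cost and willingness to pay runs from 0 up to 56.
DWL = ½ × 56 × 1176/17 = 32928/17.

Deadweight loss = 32928/17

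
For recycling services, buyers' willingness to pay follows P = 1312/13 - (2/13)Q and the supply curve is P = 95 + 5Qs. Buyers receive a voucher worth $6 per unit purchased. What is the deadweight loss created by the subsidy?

Deadweight loss = 234/67

Pre-subsidy: 1312/13 - (2/13)Q = 95 + 5Q gives Q* = 77/67 and P* = 6750/67.
With the rebate, buyers effectively pay Pb = Ps − 6, where Ps is the price sellers receive.
On the curves, Pb = 1312/13 - (2/13)Q and Ps = 95 + 5Q; the wedge Ps − Pb = 6 gives 95 + 5Q − (1312/13 - (2/13)Q) = 6, so Q' = 155/67.
Then Pb = 1312/13 − (2/13)·(155/67) = 6738/67 and Ps = 95 + 5·(155/67) = 7140/67.
The subsidy expands output by 155/67 − 77/67 = 78/67 past the efficient level; on those units the gap between marginal cost and willingness to pay runs from 0 up to 6.
DWL = ½ × 6 × 78/67 = 234/67.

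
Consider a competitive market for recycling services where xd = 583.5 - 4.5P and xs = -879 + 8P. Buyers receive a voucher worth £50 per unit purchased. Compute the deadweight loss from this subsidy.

Pre-subsidy: 583.5 - 4.5P = -879 + 8P gives P* = 117, x* = 57.
With the rebate, buyers effectively pay Pb = Ps − 50, where Ps is the price sellers receive.
Demand in terms of Ps becomes xd = 583.5 − 4.5(Ps − 50) = 808.5 - 4.5Ps. Setting this equal to supply: 808.5 - 4.5Ps = -879 + 8Ps, so Ps = 135.
Buyers pay Pb = 135 − 50 = 85; x' = -879 + 8·135 = 201.
The subsidy expands output by 201 − 57 = 144 past the efficient level; on those units the gap between marginal cost and willingness to pay runs from 0 up to 50.
DWL = ½ × 50 × 144 = 3600.

Deadweight loss = £3600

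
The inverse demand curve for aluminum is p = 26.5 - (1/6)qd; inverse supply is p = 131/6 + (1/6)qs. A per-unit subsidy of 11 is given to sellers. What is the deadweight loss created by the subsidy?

Deadweight loss = 181.5

Pre-subsidy: 26.5 - (1/6)q = 131/6 + (1/6)q gives q* = 14 and p* = 145/6.
With the subsidy, sellers receive ps = pb + 11 for each unit, where pb is the price buyers pay.
On the curves, pb = 26.5 - (1/6)q and ps = 131/6 + (1/6)q; the wedge ps − pb = 11 gives 131/6 + (1/6)q − (26.5 - (1/6)q) = 11, so q' = 47.
Then pb = 26.5 − (1/6)·47 = 56/3 and ps = 131/6 + (1/6)·47 = 89/3.
The subsidy expands output by 47 − 14 = 33 past the efficient level; on those units the gap between marginal cost and willingness to pay runs from 0 up to 11.
DWL = ½ × 11 × 33 = 181.5.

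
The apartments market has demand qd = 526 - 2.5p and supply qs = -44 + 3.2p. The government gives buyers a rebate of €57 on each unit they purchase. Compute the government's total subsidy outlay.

Pre-subsidy: 526 - 2.5p = -44 + 3.2p gives p* = 100, q* = 276.
With the rebate, buyers effectively pay pb = ps − 57, where ps is the price sellers receive.
Demand in terms of ps becomes qd = 526 − 2.5(ps − 57) = 668.5 - 2.5ps. Setting this equal to supply: 668.5 - 2.5ps = -44 + 3.2ps, so ps = 125.
Buyers pay pb = 125 − 57 = 68; q' = -44 + 3.2·125 = 356.
Government outlay = subsidy × quantity = 57 × 356 = 20292.

Government cost = €20292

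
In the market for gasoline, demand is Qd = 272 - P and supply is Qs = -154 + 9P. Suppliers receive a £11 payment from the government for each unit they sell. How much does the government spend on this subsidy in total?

Government cost = £2632.3

Pre-subsidy: 272 - P = -154 + 9P gives P* = 42.6, Q* = 229.4.
With the subsidy, sellers receive Ps = Pb + 11 for each unit, where Pb is the price buyers pay.
Supply in terms of Pb becomes Qs = -154 + 9(Pb + 11) = -55 + 9Pb. Setting this equal to demand: 272 - Pb = -55 + 9Pb, so Pb = 32.7.
Sellers receive Ps = 32.7 + 11 = 43.7; Q' = 272 − 1·32.7 = 239.3.
Government outlay = subsidy × quantity = 11 × 239.3 = 2632.3.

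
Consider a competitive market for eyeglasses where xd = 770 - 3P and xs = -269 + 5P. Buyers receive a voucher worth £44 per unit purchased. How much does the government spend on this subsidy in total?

Pre-subsidy: 770 - 3P = -269 + 5P gives P* = 129.875, x* = 380.375.
With the rebate, buyers effectively pay Pb = Ps − 44, where Ps is the price sellers receive.
Demand in terms of Ps becomes xd = 770 − 3(Ps − 44) = 902 - 3Ps. Setting this equal to supply: 902 - 3Ps = -269 + 5Ps, so Ps = 146.375.
Buyers pay Pb = 146.375 − 44 = 102.375; x' = -269 + 5·146.375 = 462.875.
Government outlay = subsidy × quantity = 44 × 462.875 = 20366.5.

Government cost = £20366.5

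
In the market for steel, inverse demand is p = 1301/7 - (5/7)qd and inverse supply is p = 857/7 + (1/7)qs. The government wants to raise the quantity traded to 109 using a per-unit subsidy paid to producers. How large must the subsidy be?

Required subsidy s = 30 per unit

At q = 109, from the demand curve buyers pay pb = 1301/7 − (5/7)·109 = 108; from the supply curve sellers need ps = 857/7 + (1/7)·109 = 138.
The subsidy must fill the gap: s = ps − pb = 138 − 108 = 30.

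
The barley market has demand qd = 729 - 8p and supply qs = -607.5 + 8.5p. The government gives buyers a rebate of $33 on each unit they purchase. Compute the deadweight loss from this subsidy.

Pre-subsidy: 729 - 8p = -607.5 + 8.5p gives p* = 81, q* = 81.
With the rebate, buyers effectively pay pb = ps − 33, where ps is the price sellers receive.
Demand in terms of ps becomes qd = 729 − 8(ps − 33) = 993 - 8ps. Setting this equal to supply: 993 - 8ps = -607.5 + 8.5ps, so ps = 97.
Buyers pay pb = 97 − 33 = 64; q' = -607.5 + 8.5·97 = 217.
The subsidy expands output by 217 − 81 = 136 past the efficient level; on those units the gap between marginal cost and willingness to pay runs from 0 up to 33.
DWL = ½ × 33 × 136 = 2244.

Deadweight loss = $2244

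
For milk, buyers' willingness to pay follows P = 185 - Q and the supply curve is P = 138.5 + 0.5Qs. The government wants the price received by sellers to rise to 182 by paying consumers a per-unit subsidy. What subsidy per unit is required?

At a seller price of 182, quantity supplied is -277 + 2·182 = 87.
Buyers absorb 87 only when they pay Pb = 185 − 1·87 = 98.
s = Ps − Pb = 182 − 98 = 84.

Required subsidy s = 84 per unit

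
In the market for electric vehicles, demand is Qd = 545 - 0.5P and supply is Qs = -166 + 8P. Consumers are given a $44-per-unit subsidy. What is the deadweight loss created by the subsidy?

Deadweight loss = 7744/17

Pre-subsidy: 545 - 0.5P = -166 + 8P gives P* = 1422/17, Q* = 8554/17.
With the rebate, buyers effectively pay Pb = Ps − 44, where Ps is the price sellers receive.
Demand in terms of Ps becomes Qd = 545 − 0.5(Ps − 44) = 567 - 0.5Ps. Setting this equal to supply: 567 - 0.5Ps = -166 + 8Ps, so Ps = 1466/17.
Buyers pay Pb = 1466/17 − 44 = 718/17; Q' = -166 + 8·(1466/17) = 8906/17.
The subsidy expands output by 8906/17 − 8554/17 = 352/17 past the efficient level; on those units the gap between marginal cost and willingness to pay runs from 0 up to 44.
DWL = ½ × 44 × 352/17 = 7744/17.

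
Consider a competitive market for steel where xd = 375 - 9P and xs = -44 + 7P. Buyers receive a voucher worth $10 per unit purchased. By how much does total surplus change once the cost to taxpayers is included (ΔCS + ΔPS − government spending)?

Pre-subsidy: 375 - 9P = -44 + 7P gives P* = 26.1875, x* = 139.3125.
With the rebate, buyers effectively pay Pb = Ps − 10, where Ps is the price sellers receive.
Demand in terms of Ps becomes xd = 375 − 9(Ps − 10) = 465 - 9Ps. Setting this equal to supply: 465 - 9Ps = -44 + 7Ps, so Ps = 31.8125.
Buyers pay Pb = 31.8125 − 10 = 21.8125; x' = -44 + 7·31.8125 = 178.6875.
ΔCS = ½(139.3125 + 178.6875)(26.1875 − 21.8125) = 695.625; ΔPS = ½(139.3125 + 178.6875)(31.8125 − 26.1875) = 894.375.
Government spending = 10 × 178.6875 = 1786.875.
Net change = 695.625 + 894.375 − 1786.875 = -196.875. The loss equals the DWL triangle ½·10·39.375.

Net change in total surplus = -$196.875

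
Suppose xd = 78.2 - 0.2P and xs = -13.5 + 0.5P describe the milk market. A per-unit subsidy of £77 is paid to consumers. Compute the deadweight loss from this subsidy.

Deadweight loss = £423.5

Pre-subsidy: 78.2 - 0.2P = -13.5 + 0.5P gives P* = 131, x* = 52.
With the rebate, buyers effectively pay Pb = Ps − 77, where Ps is the price sellers receive.
Demand in terms of Ps becomes xd = 78.2 − 0.2(Ps − 77) = 93.6 - 0.2Ps. Setting this equal to supply: 93.6 - 0.2Ps = -13.5 + 0.5Ps, so Ps = 153.
Buyers pay Pb = 153 − 77 = 76; x' = -13.5 + 0.5·153 = 63.
The subsidy expands output by 63 − 52 = 11 past the efficient level; on those units the gap between marginal cost and willingness to pay runs from 0 up to 77.
DWL = ½ × 77 × 11 = 423.5.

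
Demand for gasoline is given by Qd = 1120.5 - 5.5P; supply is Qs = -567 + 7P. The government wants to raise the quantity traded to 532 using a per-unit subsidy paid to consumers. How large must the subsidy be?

At Q = 532, invert demand for the buyer price: Pb = (1120.5 − 532)/5.5 = 107; invert supply for the seller price: Ps = (532 − (-567))/7 = 157.
The subsidy must fill the gap: s = Ps − Pb = 157 − 107 = 50.

Required subsidy s = 50 per unit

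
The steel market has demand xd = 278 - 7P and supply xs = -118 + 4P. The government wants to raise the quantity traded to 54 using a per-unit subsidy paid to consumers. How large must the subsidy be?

Required subsidy s = 11 per unit

At x = 54, invert demand for the buyer price: Pb = (278 − 54)/7 = 32; invert supply for the seller price: Ps = (54 − (-118))/4 = 43.
The subsidy must fill the gap: s = Ps − Pb = 43 − 32 = 11.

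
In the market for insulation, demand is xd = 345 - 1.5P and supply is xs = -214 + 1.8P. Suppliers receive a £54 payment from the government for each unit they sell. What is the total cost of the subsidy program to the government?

Government cost = 80244/11

Pre-subsidy: 345 - 1.5P = -214 + 1.8P gives P* = 5590/33, x* = 1000/11.
With the subsidy, sellers receive Ps = Pb + 54 for each unit, where Pb is the price buyers pay.
Supply in terms of Pb becomes xs = -214 + 1.8(Pb + 54) = -116.8 + 1.8Pb. Setting this equal to demand: 345 - 1.5Pb = -116.8 + 1.8Pb, so Pb = 4618/33.
Sellers receive Ps = 4618/33 + 54 = 6400/33; x' = 345 − 1.5·(4618/33) = 1486/11.
Government outlay = subsidy × quantity = 54 × 1486/11 = 80244/11.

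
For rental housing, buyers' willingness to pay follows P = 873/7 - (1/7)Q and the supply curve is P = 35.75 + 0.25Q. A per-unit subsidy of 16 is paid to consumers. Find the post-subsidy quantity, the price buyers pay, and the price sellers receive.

Pre-subsidy: 873/7 - (1/7)Q = 35.75 + 0.25Q gives Q* = 2491/11 and P* = 1016/11.
With the rebate, buyers effectively pay Pb = Ps − 16, where Ps is the price sellers receive.
On the curves, Pb = 873/7 - (1/7)Q and Ps = 35.75 + 0.25Q; the wedge Ps − Pb = 16 gives 35.75 + 0.25Q − (873/7 - (1/7)Q) = 16, so Q' = 2939/11.
Then Pb = 873/7 − (1/7)·(2939/11) = 952/11 and Ps = 35.75 + 0.25·(2939/11) = 1128/11.

Q' = 2939/11; buyers pay 952/11; sellers receive 1128/11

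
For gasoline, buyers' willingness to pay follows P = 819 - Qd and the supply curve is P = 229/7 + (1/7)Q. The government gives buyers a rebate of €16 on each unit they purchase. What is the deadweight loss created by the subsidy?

Deadweight loss = €112

Pre-subsidy: 819 - Q = 229/7 + (1/7)Q gives Q* = 688 and P* = 131.
With the rebate, buyers effectively pay Pb = Ps − 16, where Ps is the price sellers receive.
On the curves, Pb = 819 - Q and Ps = 229/7 + (1/7)Q; the wedge Ps − Pb = 16 gives 229/7 + (1/7)Q − (819 - Q) = 16, so Q' = 702.
Then Pb = 819 − 1·702 = 117 and Ps = 229/7 + (1/7)·702 = 133.
The subsidy expands output by 702 − 688 = 14 past the efficient level; on those units the gap between marginal cost and willingness to pay runs from 0 up to 16.
DWL = ½ × 16 × 14 = 112.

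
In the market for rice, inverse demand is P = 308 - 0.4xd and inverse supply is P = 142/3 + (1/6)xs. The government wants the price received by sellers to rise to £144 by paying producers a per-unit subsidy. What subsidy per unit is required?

At a seller price of 144, quantity supplied is -284 + 6·144 = 580.
Buyers absorb 580 only when they pay Pb = 308 − 0.4·580 = 76.
s = Ps − Pb = 144 − 76 = 68.

Required subsidy s = £68 per unit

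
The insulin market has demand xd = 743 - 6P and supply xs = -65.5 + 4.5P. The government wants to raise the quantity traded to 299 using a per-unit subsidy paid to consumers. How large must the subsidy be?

Required subsidy s = 7 per unit

At x = 299, invert demand for the buyer price: Pb = (743 − 299)/6 = 74; invert supply for the seller price: Ps = (299 − (-65.5))/4.5 = 81.
The subsidy must fill the gap: s = Ps − Pb = 81 − 74 = 7.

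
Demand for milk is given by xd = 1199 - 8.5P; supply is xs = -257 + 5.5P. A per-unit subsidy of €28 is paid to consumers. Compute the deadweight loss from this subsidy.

Pre-subsidy: 1199 - 8.5P = -257 + 5.5P gives P* = 104, x* = 315.
With the rebate, buyers effectively pay Pb = Ps − 28, where Ps is the price sellers receive.
Demand in terms of Ps becomes xd = 1199 − 8.5(Ps − 28) = 1437 - 8.5Ps. Setting this equal to supply: 1437 - 8.5Ps = -257 + 5.5Ps, so Ps = 121.
Buyers pay Pb = 121 − 28 = 93; x' = -257 + 5.5·121 = 408.5.
The subsidy expands output by 408.5 − 315 = 93.5 past the efficient level; on those units the gap between marginal cost and willingness to pay runs from 0 up to 28.
DWL = ½ × 28 × 93.5 = 1309.

Deadweight loss = €1309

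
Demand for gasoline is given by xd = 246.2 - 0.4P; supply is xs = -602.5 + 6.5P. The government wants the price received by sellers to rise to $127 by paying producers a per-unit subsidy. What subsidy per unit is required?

Required subsidy s = $69 per unit

At a seller price of 127, quantity supplied is -602.5 + 6.5·127 = 223.
Buyers absorb 223 only when they pay Pb with 246.2 − 0.4·Pb = 223, i.e. Pb = 58.
s = Ps − Pb = 127 − 58 = 69.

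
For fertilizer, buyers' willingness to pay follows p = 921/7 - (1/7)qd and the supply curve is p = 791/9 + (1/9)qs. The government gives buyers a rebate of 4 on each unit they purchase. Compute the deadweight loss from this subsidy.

Pre-subsidy: 921/7 - (1/7)q = 791/9 + (1/9)q gives q* = 172 and p* = 107.
With the rebate, buyers effectively pay pb = ps − 4, where ps is the price sellers receive.
On the curves, pb = 921/7 - (1/7)q and ps = 791/9 + (1/9)q; the wedge ps − pb = 4 gives 791/9 + (1/9)q − (921/7 - (1/7)q) = 4, so q' = 187.75.
Then pb = 921/7 − (1/7)·187.75 = 104.75 and ps = 791/9 + (1/9)·187.75 = 108.75.
The subsidy expands output by 187.75 − 172 = 15.75 past the efficient level; on those units the gap between marginal cost and willingness to pay runs from 0 up to 4.
DWL = ½ × 4 × 15.75 = 31.5.

Deadweight loss = 31.5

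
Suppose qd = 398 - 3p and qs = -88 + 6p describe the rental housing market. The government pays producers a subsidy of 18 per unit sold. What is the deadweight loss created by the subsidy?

Pre-subsidy: 398 - 3p = -88 + 6p gives p* = 54, q* = 236.
With the subsidy, sellers receive ps = pb + 18 for each unit, where pb is the price buyers pay.
Supply in terms of pb becomes qs = -88 + 6(pb + 18) = 20 + 6pb. Setting this equal to demand: 398 - 3pb = 20 + 6pb, so pb = 42.
Sellers receive ps = 42 + 18 = 60; q' = 398 − 3·42 = 272.
The subsidy expands output by 272 − 236 = 36 past the efficient level; on those units the gap between marginal cost and willingness to pay runs from 0 up to 18.
DWL = ½ × 18 × 36 = 324.

Deadweight loss = 324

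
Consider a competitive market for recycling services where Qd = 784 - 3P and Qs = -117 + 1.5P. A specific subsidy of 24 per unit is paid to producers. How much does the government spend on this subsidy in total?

Government cost = 4976

Pre-subsidy: 784 - 3P = -117 + 1.5P gives P* = 1802/9, Q* = 550/3.
With the subsidy, sellers receive Ps = Pb + 24 for each unit, where Pb is the price buyers pay.
Supply in terms of Pb becomes Qs = -117 + 1.5(Pb + 24) = -81 + 1.5Pb. Setting this equal to demand: 784 - 3Pb = -81 + 1.5Pb, so Pb = 1730/9.
Sellers receive Ps = 1730/9 + 24 = 1946/9; Q' = 784 − 3·(1730/9) = 622/3.
Government outlay = subsidy × quantity = 24 × 622/3 = 4976.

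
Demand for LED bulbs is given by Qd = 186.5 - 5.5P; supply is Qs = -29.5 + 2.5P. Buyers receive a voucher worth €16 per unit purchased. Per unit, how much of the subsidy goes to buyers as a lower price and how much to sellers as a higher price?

Buyers gain €5 per unit; sellers gain €11 per unit

Pre-subsidy: 186.5 - 5.5P = -29.5 + 2.5P gives P* = 27, Q* = 38.
With the rebate, buyers effectively pay Pb = Ps − 16, where Ps is the price sellers receive.
Demand in terms of Ps becomes Qd = 186.5 − 5.5(Ps − 16) = 274.5 - 5.5Ps. Setting this equal to supply: 274.5 - 5.5Ps = -29.5 + 2.5Ps, so Ps = 38.
Buyers pay Pb = 38 − 16 = 22; Q' = -29.5 + 2.5·38 = 65.5.
Buyers' price falls by P* − Pb = 27 − 22 = 5; sellers' price rises by Ps − P* = 38 − 27 = 11.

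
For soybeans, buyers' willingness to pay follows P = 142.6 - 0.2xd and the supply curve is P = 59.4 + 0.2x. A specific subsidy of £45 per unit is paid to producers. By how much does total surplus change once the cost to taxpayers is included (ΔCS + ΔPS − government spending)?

Pre-subsidy: 142.6 - 0.2x = 59.4 + 0.2x gives x* = 208 and P* = 101.
With the subsidy, sellers receive Ps = Pb + 45 for each unit, where Pb is the price buyers pay.
On the curves, Pb = 142.6 - 0.2x and Ps = 59.4 + 0.2x; the wedge Ps − Pb = 45 gives 59.4 + 0.2x − (142.6 - 0.2x) = 45, so x' = 320.5.
Then Pb = 142.6 − 0.2·320.5 = 78.5 and Ps = 59.4 + 0.2·320.5 = 123.5.
ΔCS = ½(208 + 320.5)(101 − 78.5) = 5945.625; ΔPS = ½(208 + 320.5)(123.5 − 101) = 5945.625.
Government spending = 45 × 320.5 = 14422.5.
Net change = 5945.625 + 5945.625 − 14422.5 = -2531.25. The loss equals the DWL triangle ½·45·112.5.

Net change in total surplus = -£2531.25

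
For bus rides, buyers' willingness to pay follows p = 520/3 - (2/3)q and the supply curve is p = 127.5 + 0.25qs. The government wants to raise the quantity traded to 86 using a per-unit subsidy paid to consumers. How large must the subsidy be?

Required subsidy s = 33 per unit

At q = 86, from the demand curve buyers pay pb = 520/3 − (2/3)·86 = 116; from the supply curve sellers need ps = 127.5 + 0.25·86 = 149.
The subsidy must fill the gap: s = ps − pb = 149 − 116 = 33.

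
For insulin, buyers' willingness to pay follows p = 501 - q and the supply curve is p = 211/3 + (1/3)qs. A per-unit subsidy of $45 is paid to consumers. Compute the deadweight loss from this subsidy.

Pre-subsidy: 501 - q = 211/3 + (1/3)q gives q* = 323 and p* = 178.
With the rebate, buyers effectively pay pb = ps − 45, where ps is the price sellers receive.
On the curves, pb = 501 - q and ps = 211/3 + (1/3)q; the wedge ps − pb = 45 gives 211/3 + (1/3)q − (501 - q) = 45, so q' = 356.75.
Then pb = 501 − 1·356.75 = 144.25 and ps = 211/3 + (1/3)·356.75 = 189.25.
The subsidy expands output by 356.75 − 323 = 33.75 past the efficient level; on those units the gap between marginal cost and willingness to pay runs from 0 up to 45.
DWL = ½ × 45 × 33.75 = 759.375.

Deadweight loss = $759.375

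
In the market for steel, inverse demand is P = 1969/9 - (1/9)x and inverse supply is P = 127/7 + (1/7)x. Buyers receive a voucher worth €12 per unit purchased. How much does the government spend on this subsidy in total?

Pre-subsidy: 1969/9 - (1/9)x = 127/7 + (1/7)x gives x* = 790 and P* = 131.
With the rebate, buyers effectively pay Pb = Ps − 12, where Ps is the price sellers receive.
On the curves, Pb = 1969/9 - (1/9)x and Ps = 127/7 + (1/7)x; the wedge Ps − Pb = 12 gives 127/7 + (1/7)x − (1969/9 - (1/9)x) = 12, so x' = 837.25.
Then Pb = 1969/9 − (1/9)·837.25 = 125.75 and Ps = 127/7 + (1/7)·837.25 = 137.75.
Government outlay = subsidy × quantity = 12 × 837.25 = 10047.

Government cost = €10047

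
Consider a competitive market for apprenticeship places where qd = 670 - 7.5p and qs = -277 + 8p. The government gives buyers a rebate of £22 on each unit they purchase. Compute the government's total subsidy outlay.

Pre-subsidy: 670 - 7.5p = -277 + 8p gives p* = 1894/31, q* = 6565/31.
With the rebate, buyers effectively pay pb = ps − 22, where ps is the price sellers receive.
Demand in terms of ps becomes qd = 670 − 7.5(ps − 22) = 835 - 7.5ps. Setting this equal to supply: 835 - 7.5ps = -277 + 8ps, so ps = 2224/31.
Buyers pay pb = 2224/31 − 22 = 1542/31; q' = -277 + 8·(2224/31) = 9205/31.
Government outlay = subsidy × quantity = 22 × 9205/31 = 202510/31.

Government cost = 202510/31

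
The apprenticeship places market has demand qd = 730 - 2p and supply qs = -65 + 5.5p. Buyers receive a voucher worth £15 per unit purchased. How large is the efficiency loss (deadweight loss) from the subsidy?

Pre-subsidy: 730 - 2p = -65 + 5.5p gives p* = 106, q* = 518.
With the rebate, buyers effectively pay pb = ps − 15, where ps is the price sellers receive.
Demand in terms of ps becomes qd = 730 − 2(ps − 15) = 760 - 2ps. Setting this equal to supply: 760 - 2ps = -65 + 5.5ps, so ps = 110.
Buyers pay pb = 110 − 15 = 95; q' = -65 + 5.5·110 = 540.
The subsidy expands output by 540 − 518 = 22 past the efficient level; on those units the gap between marginal cost and willingness to pay runs from 0 up to 15.
DWL = ½ × 15 × 22 = 165.

Deadweight loss = £165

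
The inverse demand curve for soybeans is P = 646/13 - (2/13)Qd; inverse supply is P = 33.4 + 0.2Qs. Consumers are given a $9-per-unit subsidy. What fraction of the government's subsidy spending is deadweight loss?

Pre-subsidy: 646/13 - (2/13)Q = 33.4 + 0.2Q gives Q* = 1059/23 and P* = 980/23.
With the rebate, buyers effectively pay Pb = Ps − 9, where Ps is the price sellers receive.
On the curves, Pb = 646/13 - (2/13)Q and Ps = 33.4 + 0.2Q; the wedge Ps − Pb = 9 gives 33.4 + 0.2Q − (646/13 - (2/13)Q) = 9, so Q' = 1644/23.
Then Pb = 646/13 − (2/13)·(1644/23) = 890/23 and Ps = 33.4 + 0.2·(1644/23) = 1097/23.
ΔCS = ½(1059/23 + 1644/23)(980/23 − 890/23) = 121635/529; ΔPS = ½(1059/23 + 1644/23)(1097/23 − 980/23) = 316251/1058.
Government spending = 9 × 1644/23 = 14796/23.
DWL = ½ × 9 × (1644/23 − 1059/23) = 5265/46; fraction = (5265/46) / (14796/23) = 195/1096.

DWL / government spending = 195/1096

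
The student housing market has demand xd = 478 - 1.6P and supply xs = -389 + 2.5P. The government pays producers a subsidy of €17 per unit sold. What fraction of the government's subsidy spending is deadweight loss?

Pre-subsidy: 478 - 1.6P = -389 + 2.5P gives P* = 8670/41, x* = 5726/41.
With the subsidy, sellers receive Ps = Pb + 17 for each unit, where Pb is the price buyers pay.
Supply in terms of Pb becomes xs = -389 + 2.5(Pb + 17) = -346.5 + 2.5Pb. Setting this equal to demand: 478 - 1.6Pb = -346.5 + 2.5Pb, so Pb = 8245/41.
Sellers receive Ps = 8245/41 + 17 = 8942/41; x' = 478 − 1.6·(8245/41) = 6406/41.
ΔCS = ½(5726/41 + 6406/41)(8670/41 − 8245/41) = 2578050/1681; ΔPS = ½(5726/41 + 6406/41)(8942/41 − 8670/41) = 1649952/1681.
Government spending = 17 × 6406/41 = 108902/41.
DWL = ½ × 17 × (6406/41 − 5726/41) = 5780/41; fraction = (5780/41) / (108902/41) = 170/3203.

DWL / government spending = 170/3203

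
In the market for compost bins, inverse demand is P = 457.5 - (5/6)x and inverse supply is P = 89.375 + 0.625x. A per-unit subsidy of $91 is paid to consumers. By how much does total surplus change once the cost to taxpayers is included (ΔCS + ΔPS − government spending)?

Pre-subsidy: 457.5 - (5/6)x = 89.375 + 0.625x gives x* = 1767/7 and P* = 1730/7.
With the rebate, buyers effectively pay Pb = Ps − 91, where Ps is the price sellers receive.
On the curves, Pb = 457.5 - (5/6)x and Ps = 89.375 + 0.625x; the wedge Ps − Pb = 91 gives 89.375 + 0.625x − (457.5 - (5/6)x) = 91, so x' = 11019/35.
Then Pb = 457.5 − (5/6)·(11019/35) = 1366/7 and Ps = 89.375 + 0.625·(11019/35) = 2003/7.
ΔCS = ½(1767/7 + 11019/35)(1730/7 − 1366/7) = 516204/35; ΔPS = ½(1767/7 + 11019/35)(2003/7 − 1730/7) = 387153/35.
Government spending = 91 × 11019/35 = 28649.4.
Net change = 516204/35 + 387153/35 − 28649.4 = -2839.2. The loss equals the DWL triangle ½·91·62.4.

Net change in total surplus = -$2839.2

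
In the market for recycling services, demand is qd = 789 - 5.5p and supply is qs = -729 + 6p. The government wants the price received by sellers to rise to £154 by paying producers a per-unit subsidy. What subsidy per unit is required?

At a seller price of 154, quantity supplied is -729 + 6·154 = 195.
Buyers absorb 195 only when they pay pb with 789 − 5.5·pb = 195, i.e. pb = 108.
s = ps − pb = 154 − 108 = 46.

Required subsidy s = £46 per unit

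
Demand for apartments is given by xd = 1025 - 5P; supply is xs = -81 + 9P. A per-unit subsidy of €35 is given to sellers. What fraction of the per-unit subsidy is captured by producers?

Pre-subsidy: 1025 - 5P = -81 + 9P gives P* = 79, x* = 630.
With the subsidy, sellers receive Ps = Pb + 35 for each unit, where Pb is the price buyers pay.
Supply in terms of Pb becomes xs = -81 + 9(Pb + 35) = 234 + 9Pb. Setting this equal to demand: 1025 - 5Pb = 234 + 9Pb, so Pb = 56.5.
Sellers receive Ps = 56.5 + 35 = 91.5; x' = 1025 − 5·56.5 = 742.5.
Buyers' price falls by P* − Pb = 79 − 56.5 = 22.5; sellers' price rises by Ps − P* = 91.5 − 79 = 12.5.
So producers capture 12.5/35 = 5/14 of each unit of subsidy.

Producer share = 5/14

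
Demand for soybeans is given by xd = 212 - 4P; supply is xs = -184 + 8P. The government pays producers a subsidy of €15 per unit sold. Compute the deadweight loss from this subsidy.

Deadweight loss = €300

Pre-subsidy: 212 - 4P = -184 + 8P gives P* = 33, x* = 80.
With the subsidy, sellers receive Ps = Pb + 15 for each unit, where Pb is the price buyers pay.
Supply in terms of Pb becomes xs = -184 + 8(Pb + 15) = -64 + 8Pb. Setting this equal to demand: 212 - 4Pb = -64 + 8Pb, so Pb = 23.
Sellers receive Ps = 23 + 15 = 38; x' = 212 − 4·23 = 120.
The subsidy expands output by 120 − 80 = 40 past the efficient level; on those units the gap between marginal cost and willingness to pay runs from 0 up to 15.
DWL = ½ × 15 × 40 = 300.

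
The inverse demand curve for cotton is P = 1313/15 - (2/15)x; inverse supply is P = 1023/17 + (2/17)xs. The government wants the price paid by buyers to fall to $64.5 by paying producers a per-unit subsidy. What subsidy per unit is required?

At a buyer price of 64.5, quantity demanded is 656.5 − 7.5·64.5 = 172.75.
Sellers supply 172.75 only when they receive Ps = 1023/17 + (2/17)·172.75 = 80.5.
s = Ps − Pb = 80.5 − 64.5 = 16.

Required subsidy s = $16 per unit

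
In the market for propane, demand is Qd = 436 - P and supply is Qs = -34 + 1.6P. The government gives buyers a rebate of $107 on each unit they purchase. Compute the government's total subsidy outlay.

Government cost = 446618/13

Pre-subsidy: 436 - P = -34 + 1.6P gives P* = 2350/13, Q* = 3318/13.
With the rebate, buyers effectively pay Pb = Ps − 107, where Ps is the price sellers receive.
Demand in terms of Ps becomes Qd = 436 − 1(Ps − 107) = 543 - Ps. Setting this equal to supply: 543 - Ps = -34 + 1.6Ps, so Ps = 2885/13.
Buyers pay Pb = 2885/13 − 107 = 1494/13; Q' = -34 + 1.6·(2885/13) = 4174/13.
Government outlay = subsidy × quantity = 107 × 4174/13 = 446618/13.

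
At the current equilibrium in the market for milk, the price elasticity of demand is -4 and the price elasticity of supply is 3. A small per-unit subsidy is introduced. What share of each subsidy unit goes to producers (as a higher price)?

For a small subsidy around the equilibrium, the benefit split depends on the relative slopes, which at a point are proportional to the elasticities.
Buyer share = εs/(εs + |εd|) = 3/(3 + 4) = 3/7; seller share = |εd|/(εs + |εd|) = 4/7.
So producers capture 4/7 of the subsidy.

Producer share = 4/7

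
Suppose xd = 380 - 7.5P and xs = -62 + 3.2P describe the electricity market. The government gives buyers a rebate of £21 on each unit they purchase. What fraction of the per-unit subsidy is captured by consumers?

Consumer share = 32/107

Pre-subsidy: 380 - 7.5P = -62 + 3.2P gives P* = 4420/107, x* = 7510/107.
With the rebate, buyers effectively pay Pb = Ps − 21, where Ps is the price sellers receive.
Demand in terms of Ps becomes xd = 380 − 7.5(Ps − 21) = 537.5 - 7.5Ps. Setting this equal to supply: 537.5 - 7.5Ps = -62 + 3.2Ps, so Ps = 5995/107.
Buyers pay Pb = 5995/107 − 21 = 3748/107; x' = -62 + 3.2·(5995/107) = 12550/107.
Buyers' price falls by P* − Pb = 4420/107 − 3748/107 = 672/107; sellers' price rises by Ps − P* = 5995/107 − 4420/107 = 1575/107.
So consumers capture (672/107)/21 = 32/107 of each unit of subsidy.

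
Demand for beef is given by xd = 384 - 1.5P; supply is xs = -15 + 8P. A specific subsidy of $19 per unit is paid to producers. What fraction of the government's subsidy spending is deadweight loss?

Pre-subsidy: 384 - 1.5P = -15 + 8P gives P* = 42, x* = 321.
With the subsidy, sellers receive Ps = Pb + 19 for each unit, where Pb is the price buyers pay.
Supply in terms of Pb becomes xs = -15 + 8(Pb + 19) = 137 + 8Pb. Setting this equal to demand: 384 - 1.5Pb = 137 + 8Pb, so Pb = 26.
Sellers receive Ps = 26 + 19 = 45; x' = 384 − 1.5·26 = 345.
ΔCS = ½(321 + 345)(42 − 26) = 5328; ΔPS = ½(321 + 345)(45 − 42) = 999.
Government spending = 19 × 345 = 6555.
DWL = ½ × 19 × (345 − 321) = 228; fraction = 228 / 6555 = 4/115.

DWL / government spending = 4/115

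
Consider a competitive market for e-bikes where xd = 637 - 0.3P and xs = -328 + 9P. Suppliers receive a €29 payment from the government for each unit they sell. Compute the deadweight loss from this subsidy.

Pre-subsidy: 637 - 0.3P = -328 + 9P gives P* = 9650/93, x* = 18782/31.
With the subsidy, sellers receive Ps = Pb + 29 for each unit, where Pb is the price buyers pay.
Supply in terms of Pb becomes xs = -328 + 9(Pb + 29) = -67 + 9Pb. Setting this equal to demand: 637 - 0.3Pb = -67 + 9Pb, so Pb = 7040/93.
Sellers receive Ps = 7040/93 + 29 = 9737/93; x' = 637 − 0.3·(7040/93) = 19043/31.
The subsidy expands output by 19043/31 − 18782/31 = 261/31 past the efficient level; on those units the gap between marginal cost and willingness to pay runs from 0 up to 29.
DWL = ½ × 29 × 261/31 = 7569/62.

Deadweight loss = 7569/62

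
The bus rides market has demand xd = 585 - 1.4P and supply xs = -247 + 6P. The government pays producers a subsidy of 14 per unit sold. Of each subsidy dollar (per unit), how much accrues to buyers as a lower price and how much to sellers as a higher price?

Pre-subsidy: 585 - 1.4P = -247 + 6P gives P* = 4160/37, x* = 15821/37.
With the subsidy, sellers receive Ps = Pb + 14 for each unit, where Pb is the price buyers pay.
Supply in terms of Pb becomes xs = -247 + 6(Pb + 14) = -163 + 6Pb. Setting this equal to demand: 585 - 1.4Pb = -163 + 6Pb, so Pb = 3740/37.
Sellers receive Ps = 3740/37 + 14 = 4258/37; x' = 585 − 1.4·(3740/37) = 16409/37.
Buyers' price falls by P* − Pb = 4160/37 − 3740/37 = 420/37; sellers' price rises by Ps − P* = 4258/37 − 4160/37 = 98/37.

Buyers gain 420/37 per unit; sellers gain 98/37 per unit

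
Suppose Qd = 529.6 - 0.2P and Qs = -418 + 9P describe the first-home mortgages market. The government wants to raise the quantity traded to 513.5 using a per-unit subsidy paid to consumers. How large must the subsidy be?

At Q = 513.5, invert demand for the buyer price: Pb = (529.6 − 513.5)/0.2 = 80.5; invert supply for the seller price: Ps = (513.5 − (-418))/9 = 103.5.
The subsidy must fill the gap: s = Ps − Pb = 103.5 − 80.5 = 23.

Required subsidy s = 23 per unit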